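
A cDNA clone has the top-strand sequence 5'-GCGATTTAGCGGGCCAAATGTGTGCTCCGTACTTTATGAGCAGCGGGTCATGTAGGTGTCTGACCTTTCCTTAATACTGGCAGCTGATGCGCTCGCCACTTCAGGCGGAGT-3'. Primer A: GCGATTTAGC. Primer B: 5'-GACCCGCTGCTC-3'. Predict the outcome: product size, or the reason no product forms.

Yes — a 49 bp product.

Primer A (GCGATTTAGC) matches the top strand at positions 1–10; it acts as a forward primer.
Primer B's reverse complement is GAGCAGCGGGTC, matching the top strand at positions 38–49; it acts as a reverse primer.
The 3' ends face each other across positions 1–49, giving a 49 bp product.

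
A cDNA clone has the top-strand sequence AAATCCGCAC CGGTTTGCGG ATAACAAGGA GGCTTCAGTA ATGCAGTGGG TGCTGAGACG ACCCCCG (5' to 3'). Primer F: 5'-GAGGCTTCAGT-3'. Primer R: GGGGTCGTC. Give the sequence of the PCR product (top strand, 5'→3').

5'-GAGGCTTCAGTAATGCAGTGGGTGCTGAGACGACCCC-3'

The forward primer matches the template at positions 29–39.
The reverse primer's reverse complement is GACGACCCC, which matches the template at positions 57–65.
The product is the template from position 29 through 65 (37 bp).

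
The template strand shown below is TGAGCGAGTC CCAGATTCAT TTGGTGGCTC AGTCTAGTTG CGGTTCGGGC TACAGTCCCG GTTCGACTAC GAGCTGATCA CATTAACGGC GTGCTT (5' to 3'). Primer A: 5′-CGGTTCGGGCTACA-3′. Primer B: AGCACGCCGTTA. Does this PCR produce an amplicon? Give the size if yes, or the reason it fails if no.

Primer A (CGGTTCGGGCTACA) matches the top strand at positions 41–54; it acts as a forward primer.
Primer B's reverse complement is TAACGGCGTGCT, matching the top strand at positions 84–95; it acts as a reverse primer.
The 3' ends face each other across positions 41–95, giving a 55 bp product.

Yes — a 55 bp product.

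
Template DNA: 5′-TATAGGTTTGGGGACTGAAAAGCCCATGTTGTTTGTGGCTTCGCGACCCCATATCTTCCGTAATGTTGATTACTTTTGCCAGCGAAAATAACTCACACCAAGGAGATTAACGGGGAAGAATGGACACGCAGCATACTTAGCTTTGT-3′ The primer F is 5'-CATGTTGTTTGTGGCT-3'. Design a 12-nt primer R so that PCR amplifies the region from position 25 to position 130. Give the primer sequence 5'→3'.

The product's 3' end on the top strand is position 130.
The reverse primer anneals to the top strand over positions 119–130, i.e. to AATGGACACGCA.
Its sequence written 5'→3' is the reverse complement: TGCGTGTCCATT.

5'-TGCGTGTCCATT-3'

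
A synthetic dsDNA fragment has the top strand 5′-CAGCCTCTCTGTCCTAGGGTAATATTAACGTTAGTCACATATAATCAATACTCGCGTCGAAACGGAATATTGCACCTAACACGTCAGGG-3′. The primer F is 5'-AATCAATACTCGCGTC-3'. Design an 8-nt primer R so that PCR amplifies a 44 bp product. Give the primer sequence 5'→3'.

5'-TGACGTGT-3'

The forward primer binds at positions 43–58, so a 44 bp product ends at position 43 + 44 − 1 = 86.
The reverse primer anneals to the top strand over positions 79–86, i.e. to ACACGTCA.
Its sequence written 5'→3' is the reverse complement: TGACGTGT.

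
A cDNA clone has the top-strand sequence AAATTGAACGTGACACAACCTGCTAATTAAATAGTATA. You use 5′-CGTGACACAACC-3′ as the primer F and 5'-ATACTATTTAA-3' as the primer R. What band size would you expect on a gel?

29 bp

Forward primer CGTGACACAACC is found on the top strand at positions 9–20.
Taking the reverse complement of ATACTATTTAA gives TTAAATAGTAT, found at positions 27–37 on the template; the primer anneals here to the top strand with its 3' end pointing upstream.
Product length = (reverse-primer end) − (forward-primer start) + 1 = 37 − 9 + 1 = 29 bp.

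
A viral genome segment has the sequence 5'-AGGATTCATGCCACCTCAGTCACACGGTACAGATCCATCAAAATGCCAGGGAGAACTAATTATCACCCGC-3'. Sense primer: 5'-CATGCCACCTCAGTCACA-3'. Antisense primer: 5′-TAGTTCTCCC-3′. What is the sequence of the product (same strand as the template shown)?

The forward primer matches the template at positions 7–24.
The reverse primer's reverse complement is GGGAGAACTA, which matches the template at positions 49–58.
The product is the template from position 7 through 58 (52 bp).

5'-CATGCCACCTCAGTCACACGGTACAGATCCATCAAAATGCCAGGGAGAACTA-3'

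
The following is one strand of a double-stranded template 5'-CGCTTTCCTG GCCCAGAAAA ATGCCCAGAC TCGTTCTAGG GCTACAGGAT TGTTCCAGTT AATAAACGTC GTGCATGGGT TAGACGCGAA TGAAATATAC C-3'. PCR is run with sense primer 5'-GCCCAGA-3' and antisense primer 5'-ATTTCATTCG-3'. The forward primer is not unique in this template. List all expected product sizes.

86 bp, 74 bp

The forward primer GCCCAGA matches the top strand at positions 11–17, 23–29.
The reverse primer's reverse complement is CGAATGAAAT, matching at positions 87–96.
Each forward site pairs with the reverse site to give a product ending at position 96: sizes 86, 74 bp.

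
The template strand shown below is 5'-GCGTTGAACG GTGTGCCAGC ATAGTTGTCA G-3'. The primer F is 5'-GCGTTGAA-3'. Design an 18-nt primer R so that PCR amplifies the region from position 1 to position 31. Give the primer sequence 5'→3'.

The product's 3' end on the top strand is position 31.
The reverse primer anneals to the top strand over positions 14–31, i.e. to TGCCAGCATAGTTGTCAG.
Its sequence written 5'→3' is the reverse complement: CTGACAACTATGCTGGCA.

5'-CTGACAACTATGCTGGCA-3'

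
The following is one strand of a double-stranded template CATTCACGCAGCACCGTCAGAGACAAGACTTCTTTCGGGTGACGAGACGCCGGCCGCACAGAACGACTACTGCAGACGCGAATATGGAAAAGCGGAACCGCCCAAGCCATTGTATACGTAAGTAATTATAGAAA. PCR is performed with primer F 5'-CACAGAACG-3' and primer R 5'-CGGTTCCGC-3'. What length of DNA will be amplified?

Forward primer CACAGAACG is found on the top strand at positions 57–65.
The reverse primer's reverse complement is GCGGAACCG, which matches the template at positions 92–100.
The product runs from position 57 to position 100, so its length is 100 − 57 + 1 = 44 bp.

44 bp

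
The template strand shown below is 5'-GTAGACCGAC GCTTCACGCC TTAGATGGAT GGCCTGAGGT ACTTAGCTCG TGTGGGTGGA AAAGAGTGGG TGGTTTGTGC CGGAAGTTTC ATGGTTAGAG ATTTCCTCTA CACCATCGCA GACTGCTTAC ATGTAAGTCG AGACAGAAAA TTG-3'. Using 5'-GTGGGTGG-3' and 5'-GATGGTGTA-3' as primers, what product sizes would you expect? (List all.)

The forward primer GTGGGTGG matches the top strand at positions 52–59, 66–73.
The reverse primer's reverse complement is TACACCATC, matching at positions 109–117.
Each forward site pairs with the reverse site to give a product ending at position 117: sizes 66, 52 bp.

66 bp, 52 bp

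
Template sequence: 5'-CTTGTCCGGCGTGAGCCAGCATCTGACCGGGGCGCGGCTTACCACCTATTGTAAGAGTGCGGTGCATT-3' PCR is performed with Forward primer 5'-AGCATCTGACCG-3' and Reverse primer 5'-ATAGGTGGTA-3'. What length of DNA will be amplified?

Scanning the template, AGCATCTGACCG occurs at positions 18–29; this primer anneals to the bottom strand there with its 3' end pointing downstream.
Reverse complement of the reverse primer: TACCACCTAT. This occurs on the top strand at positions 40–49.
Amplicon spans positions 18–49: 32 bp.

32 bp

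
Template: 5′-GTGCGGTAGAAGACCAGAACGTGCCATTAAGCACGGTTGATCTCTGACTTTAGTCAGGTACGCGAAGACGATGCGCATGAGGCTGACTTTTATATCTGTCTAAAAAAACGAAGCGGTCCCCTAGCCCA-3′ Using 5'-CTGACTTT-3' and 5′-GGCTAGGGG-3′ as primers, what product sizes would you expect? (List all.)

The forward primer CTGACTTT matches the top strand at positions 44–51, 83–90.
The reverse primer's reverse complement is CCCCTAGCC, matching at positions 118–126.
Each forward site pairs with the reverse site to give a product ending at position 126: sizes 83, 44 bp.

83 bp, 44 bp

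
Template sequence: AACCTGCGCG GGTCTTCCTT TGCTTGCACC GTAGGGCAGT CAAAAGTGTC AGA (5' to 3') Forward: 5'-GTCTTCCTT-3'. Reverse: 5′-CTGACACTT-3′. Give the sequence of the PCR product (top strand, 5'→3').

Scanning the template, GTCTTCCTT occurs at positions 12–20; this primer anneals to the bottom strand there with its 3' end pointing downstream.
The reverse primer's reverse complement is AAGTGTCAG, which matches the template at positions 44–52.
The product is the template from position 12 through 52 (41 bp).

5'-GTCTTCCTTTGCTTGCACCGTAGGGCAGTCAAAAGTGTCAG-3'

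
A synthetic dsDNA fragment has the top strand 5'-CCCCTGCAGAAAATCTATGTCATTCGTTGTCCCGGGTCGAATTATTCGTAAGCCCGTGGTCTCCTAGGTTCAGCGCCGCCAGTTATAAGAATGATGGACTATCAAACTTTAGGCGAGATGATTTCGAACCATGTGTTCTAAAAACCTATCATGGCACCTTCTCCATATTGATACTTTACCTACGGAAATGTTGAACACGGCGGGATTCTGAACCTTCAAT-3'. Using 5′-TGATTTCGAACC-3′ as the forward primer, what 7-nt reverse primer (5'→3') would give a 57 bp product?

The forward primer binds at positions 119–130, so a 57 bp product ends at position 119 + 57 − 1 = 175.
The reverse primer anneals to the top strand over positions 169–175, i.e. to TGATACT.
Its sequence written 5'→3' is the reverse complement: AGTATCA.

5'-AGTATCA-3'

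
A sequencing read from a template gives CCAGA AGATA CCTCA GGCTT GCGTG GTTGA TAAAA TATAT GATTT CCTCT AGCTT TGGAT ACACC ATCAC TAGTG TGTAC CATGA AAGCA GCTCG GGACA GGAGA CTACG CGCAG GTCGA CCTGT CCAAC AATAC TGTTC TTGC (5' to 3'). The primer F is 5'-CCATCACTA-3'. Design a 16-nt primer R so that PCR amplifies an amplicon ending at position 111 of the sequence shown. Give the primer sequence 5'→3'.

5'-GCGTAGTCTCCTGTCC-3'

The forward primer binds at positions 64–72; the product's 3' end on the top strand is position 111.
The reverse primer anneals to the top strand over positions 96–111, i.e. to GGACAGGAGACTACGC.
Its sequence written 5'→3' is the reverse complement: GCGTAGTCTCCTGTCC.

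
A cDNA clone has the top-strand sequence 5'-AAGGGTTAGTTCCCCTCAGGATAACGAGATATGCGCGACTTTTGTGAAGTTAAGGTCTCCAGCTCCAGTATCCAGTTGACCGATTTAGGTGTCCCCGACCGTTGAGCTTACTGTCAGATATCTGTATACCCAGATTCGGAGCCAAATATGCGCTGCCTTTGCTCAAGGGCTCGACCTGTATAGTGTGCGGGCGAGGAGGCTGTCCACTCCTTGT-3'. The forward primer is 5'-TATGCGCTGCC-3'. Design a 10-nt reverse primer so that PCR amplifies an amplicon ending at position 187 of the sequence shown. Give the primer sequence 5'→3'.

The forward primer binds at positions 147–157; the product's 3' end on the top strand is position 187.
The reverse primer anneals to the top strand over positions 178–187, i.e. to GTATAGTGTG.
Its sequence written 5'→3' is the reverse complement: CACACTATAC.

5'-CACACTATAC-3'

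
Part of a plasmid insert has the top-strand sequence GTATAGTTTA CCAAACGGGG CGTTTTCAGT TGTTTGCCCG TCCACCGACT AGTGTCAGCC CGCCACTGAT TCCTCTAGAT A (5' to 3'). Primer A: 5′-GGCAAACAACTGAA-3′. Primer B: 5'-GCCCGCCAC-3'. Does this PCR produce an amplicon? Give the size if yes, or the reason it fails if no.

Primer A (GGCAAACAACTGAA) has reverse complement TTCAGTTGTTTGCC, which matches the top strand at positions 25–38; primer A anneals to the top strand there with its 3' end pointing upstream toward position 25.
Primer B (GCCCGCCAC) matches the top strand directly at positions 58–66; it anneals to the bottom strand with its 3' end pointing downstream toward position 66.
The 3' ends diverge (primer A extends toward position 1, primer B toward position 81), so the primers never converge on a shared product.

No product — the primers' 3' ends point away from each other.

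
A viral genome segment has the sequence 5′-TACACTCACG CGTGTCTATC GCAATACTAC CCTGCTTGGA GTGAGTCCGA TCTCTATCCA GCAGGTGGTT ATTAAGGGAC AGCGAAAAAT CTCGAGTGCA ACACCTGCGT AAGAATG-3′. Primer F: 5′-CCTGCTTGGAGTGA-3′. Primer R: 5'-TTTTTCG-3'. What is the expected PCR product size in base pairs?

59 bp

The forward primer matches the template at positions 31–44.
The reverse primer's reverse complement is CGAAAAA, which matches the template at positions 83–89.
The product runs from position 31 to position 89, so its length is 89 − 31 + 1 = 59 bp.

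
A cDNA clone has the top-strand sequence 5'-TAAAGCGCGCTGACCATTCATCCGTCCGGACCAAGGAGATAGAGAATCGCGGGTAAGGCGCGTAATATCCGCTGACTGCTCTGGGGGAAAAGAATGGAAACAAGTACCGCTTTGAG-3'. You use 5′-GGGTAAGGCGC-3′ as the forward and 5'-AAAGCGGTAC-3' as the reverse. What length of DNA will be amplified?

Scanning the template, GGGTAAGGCGC occurs at positions 51–61; this primer anneals to the bottom strand there with its 3' end pointing downstream.
Taking the reverse complement of AAAGCGGTAC gives GTACCGCTTT, found at positions 104–113 on the template; the primer anneals here to the top strand with its 3' end pointing upstream.
Amplicon spans positions 51–113: 63 bp.

63 bp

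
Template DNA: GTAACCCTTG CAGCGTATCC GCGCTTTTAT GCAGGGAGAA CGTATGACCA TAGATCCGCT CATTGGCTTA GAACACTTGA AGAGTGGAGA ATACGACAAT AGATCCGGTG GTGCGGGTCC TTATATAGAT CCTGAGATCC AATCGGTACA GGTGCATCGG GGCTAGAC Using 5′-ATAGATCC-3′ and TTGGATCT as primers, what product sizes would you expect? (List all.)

The forward primer ATAGATCC matches the top strand at positions 50–57, 99–106, 125–132.
The reverse primer's reverse complement is AGATCCAA, matching at positions 135–142.
Each forward site pairs with the reverse site to give a product ending at position 142: sizes 93, 44, 18 bp.

93 bp, 44 bp, 18 bp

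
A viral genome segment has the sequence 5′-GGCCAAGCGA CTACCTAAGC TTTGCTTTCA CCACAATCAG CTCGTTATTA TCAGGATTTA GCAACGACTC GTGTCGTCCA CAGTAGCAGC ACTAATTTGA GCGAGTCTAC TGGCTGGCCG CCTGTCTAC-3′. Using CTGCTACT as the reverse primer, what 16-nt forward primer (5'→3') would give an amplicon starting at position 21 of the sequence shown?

5'-TTTGCTTTCACCACAA-3'

The reverse primer's reverse complement AGTAGCAG matches the template at positions 82–89; the product starts at position 21.
The forward primer is identical to the top strand over positions 21–36: TTTGCTTTCACCACAA.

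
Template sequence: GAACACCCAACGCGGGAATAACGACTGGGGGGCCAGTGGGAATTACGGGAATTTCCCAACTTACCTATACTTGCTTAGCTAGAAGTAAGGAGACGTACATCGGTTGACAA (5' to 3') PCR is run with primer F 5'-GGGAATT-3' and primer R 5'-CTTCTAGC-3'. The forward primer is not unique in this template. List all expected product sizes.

48 bp, 39 bp

The forward primer GGGAATT matches the top strand at positions 38–44, 47–53.
The reverse primer's reverse complement is GCTAGAAG, matching at positions 78–85.
Each forward site pairs with the reverse site to give a product ending at position 85: sizes 48, 39 bp.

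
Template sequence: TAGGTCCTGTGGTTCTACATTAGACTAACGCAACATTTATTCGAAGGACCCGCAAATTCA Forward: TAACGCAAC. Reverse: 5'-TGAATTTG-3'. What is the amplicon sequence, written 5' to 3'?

5'-TAACGCAACATTTATTCGAAGGACCCGCAAATTCA-3'

Forward primer TAACGCAAC is found on the top strand at positions 26–34.
Reverse complement of the reverse primer: CAAATTCA. This occurs on the top strand at positions 53–60.
The product is the template from position 26 through 60 (35 bp).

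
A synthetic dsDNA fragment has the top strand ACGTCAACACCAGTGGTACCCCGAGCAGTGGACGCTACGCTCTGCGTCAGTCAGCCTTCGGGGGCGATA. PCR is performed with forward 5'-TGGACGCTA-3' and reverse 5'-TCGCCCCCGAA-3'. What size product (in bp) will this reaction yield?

The forward primer matches the template at positions 29–37.
The reverse primer's reverse complement is TTCGGGGGCGA, which matches the template at positions 57–67.
The product runs from position 29 to position 67, so its length is 67 − 29 + 1 = 39 bp.

39 bp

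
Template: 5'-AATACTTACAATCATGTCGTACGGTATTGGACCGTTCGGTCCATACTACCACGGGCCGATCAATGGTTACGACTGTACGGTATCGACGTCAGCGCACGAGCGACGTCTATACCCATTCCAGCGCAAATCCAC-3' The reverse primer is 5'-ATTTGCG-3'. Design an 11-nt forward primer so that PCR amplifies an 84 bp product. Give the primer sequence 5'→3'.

5'-ACTACCACGGG-3'

The reverse primer's reverse complement CGCAAAT matches the template at positions 122–128, so the product ends at position 128.
An 84 bp product then starts at position 128 − 84 + 1 = 45.
The forward primer is identical to the top strand there: ACTACCACGGG.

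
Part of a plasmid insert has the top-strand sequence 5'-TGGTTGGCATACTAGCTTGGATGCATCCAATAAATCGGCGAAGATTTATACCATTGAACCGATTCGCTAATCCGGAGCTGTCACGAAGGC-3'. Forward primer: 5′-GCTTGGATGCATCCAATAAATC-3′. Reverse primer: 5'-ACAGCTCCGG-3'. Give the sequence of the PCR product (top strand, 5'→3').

5'-GCTTGGATGCATCCAATAAATCGGCGAAGATTTATACCATTGAACCGATTCGCTAATCCGGAGCTGT-3'

Forward primer GCTTGGATGCATCCAATAAATC is found on the top strand at positions 15–36.
Taking the reverse complement of ACAGCTCCGG gives CCGGAGCTGT, found at positions 72–81 on the template; the primer anneals here to the top strand with its 3' end pointing upstream.
The product is the template from position 15 through 81 (67 bp).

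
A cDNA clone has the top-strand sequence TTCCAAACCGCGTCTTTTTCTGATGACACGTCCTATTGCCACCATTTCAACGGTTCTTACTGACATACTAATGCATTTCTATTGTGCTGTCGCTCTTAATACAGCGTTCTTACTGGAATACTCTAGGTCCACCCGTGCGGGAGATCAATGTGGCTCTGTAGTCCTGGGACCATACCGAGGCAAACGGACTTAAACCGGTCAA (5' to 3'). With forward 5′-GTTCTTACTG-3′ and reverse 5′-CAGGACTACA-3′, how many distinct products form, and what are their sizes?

Two products: 114 bp, 61 bp

The forward primer GTTCTTACTG matches the top strand at positions 53–62, 106–115.
The reverse primer's reverse complement is TGTAGTCCTG, matching at positions 157–166.
Each forward site pairs with the reverse site to give a product ending at position 166: sizes 114, 61 bp.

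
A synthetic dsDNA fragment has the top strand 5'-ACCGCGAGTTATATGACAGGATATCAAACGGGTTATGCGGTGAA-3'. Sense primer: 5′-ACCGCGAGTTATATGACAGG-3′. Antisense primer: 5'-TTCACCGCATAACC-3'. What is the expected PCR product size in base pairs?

44 bp

Forward primer ACCGCGAGTTATATGACAGG is found on the top strand at positions 1–20.
Taking the reverse complement of TTCACCGCATAACC gives GGTTATGCGGTGAA, found at positions 31–44 on the template; the primer anneals here to the top strand with its 3' end pointing upstream.
Amplicon spans positions 1–44: 44 bp.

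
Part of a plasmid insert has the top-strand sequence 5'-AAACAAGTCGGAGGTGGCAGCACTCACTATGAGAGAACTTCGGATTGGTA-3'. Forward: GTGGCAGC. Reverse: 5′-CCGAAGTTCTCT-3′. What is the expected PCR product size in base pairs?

30 bp

Scanning the template, GTGGCAGC occurs at positions 14–21; this primer anneals to the bottom strand there with its 3' end pointing downstream.
Taking the reverse complement of CCGAAGTTCTCT gives AGAGAACTTCGG, found at positions 32–43 on the template; the primer anneals here to the top strand with its 3' end pointing upstream.
Product length = (reverse-primer end) − (forward-primer start) + 1 = 43 − 14 + 1 = 30 bp.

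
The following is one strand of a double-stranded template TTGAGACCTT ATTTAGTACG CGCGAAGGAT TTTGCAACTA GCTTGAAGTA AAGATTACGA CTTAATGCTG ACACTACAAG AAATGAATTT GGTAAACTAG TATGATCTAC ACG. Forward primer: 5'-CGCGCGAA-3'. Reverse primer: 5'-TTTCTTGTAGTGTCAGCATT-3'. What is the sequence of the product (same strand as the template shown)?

Scanning the template, CGCGCGAA occurs at positions 19–26; this primer anneals to the bottom strand there with its 3' end pointing downstream.
Reverse complement of the reverse primer: AATGCTGACACTACAAGAAA. This occurs on the top strand at positions 64–83.
The product is the template from position 19 through 83 (65 bp).

5'-CGCGCGAAGGATTTTGCAACTAGCTTGAAGTAAAGATTACGACTTAATGCTGACACTACAAGAAA-3'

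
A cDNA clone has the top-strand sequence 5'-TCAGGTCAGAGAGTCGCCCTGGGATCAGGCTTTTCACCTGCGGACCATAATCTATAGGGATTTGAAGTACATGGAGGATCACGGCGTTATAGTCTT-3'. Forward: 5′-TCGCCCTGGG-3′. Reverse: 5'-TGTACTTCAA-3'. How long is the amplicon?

The forward primer matches the template at positions 14–23.
Reverse complement of the reverse primer: TTGAAGTACA. This occurs on the top strand at positions 62–71.
The product runs from position 14 to position 71, so its length is 71 − 14 + 1 = 58 bp.

58 bp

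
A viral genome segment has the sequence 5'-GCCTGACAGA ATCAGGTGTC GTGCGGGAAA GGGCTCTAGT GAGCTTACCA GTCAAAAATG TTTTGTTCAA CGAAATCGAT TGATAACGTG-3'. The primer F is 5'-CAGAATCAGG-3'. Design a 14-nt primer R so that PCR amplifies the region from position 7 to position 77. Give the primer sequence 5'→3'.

The product's 3' end on the top strand is position 77.
The reverse primer anneals to the top strand over positions 64–77, i.e. to TGTTCAACGAAATC.
Its sequence written 5'→3' is the reverse complement: GATTTCGTTGAACA.

5'-GATTTCGTTGAACA-3'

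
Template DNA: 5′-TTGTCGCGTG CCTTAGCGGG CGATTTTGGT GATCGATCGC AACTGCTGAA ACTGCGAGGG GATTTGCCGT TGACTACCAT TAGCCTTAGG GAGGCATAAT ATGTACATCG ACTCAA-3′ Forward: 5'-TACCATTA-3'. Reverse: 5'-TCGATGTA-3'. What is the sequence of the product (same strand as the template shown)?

Scanning the template, TACCATTA occurs at positions 75–82; this primer anneals to the bottom strand there with its 3' end pointing downstream.
The reverse primer's reverse complement is TACATCGA, which matches the template at positions 104–111.
The product is the template from position 75 through 111 (37 bp).

5'-TACCATTAGCCTTAGGGAGGCATAATATGTACATCGA-3'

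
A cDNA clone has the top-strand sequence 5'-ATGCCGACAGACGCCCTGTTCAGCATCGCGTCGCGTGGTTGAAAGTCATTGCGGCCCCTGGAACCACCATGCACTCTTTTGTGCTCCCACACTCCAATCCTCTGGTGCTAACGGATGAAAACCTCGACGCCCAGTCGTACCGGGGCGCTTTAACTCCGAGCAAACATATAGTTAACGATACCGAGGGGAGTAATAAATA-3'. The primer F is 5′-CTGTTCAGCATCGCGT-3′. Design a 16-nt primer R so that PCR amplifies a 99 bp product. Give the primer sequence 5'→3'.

5'-CCGTTAGCACCAGAGG-3'

The forward primer binds at positions 16–31, so a 99 bp product ends at position 16 + 99 − 1 = 114.
The reverse primer anneals to the top strand over positions 99–114, i.e. to CCTCTGGTGCTAACGG.
Its sequence written 5'→3' is the reverse complement: CCGTTAGCACCAGAGG.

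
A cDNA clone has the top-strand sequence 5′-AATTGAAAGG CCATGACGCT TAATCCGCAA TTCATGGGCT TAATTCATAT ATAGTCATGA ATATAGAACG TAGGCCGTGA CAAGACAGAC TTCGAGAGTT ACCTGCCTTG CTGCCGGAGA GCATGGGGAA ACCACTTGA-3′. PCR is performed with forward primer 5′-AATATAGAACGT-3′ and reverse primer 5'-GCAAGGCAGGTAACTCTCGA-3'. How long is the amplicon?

The forward primer matches the template at positions 60–71.
Reverse complement of the reverse primer: TCGAGAGTTACCTGCCTTGC. This occurs on the top strand at positions 92–111.
Amplicon spans positions 60–111: 52 bp.

52 bp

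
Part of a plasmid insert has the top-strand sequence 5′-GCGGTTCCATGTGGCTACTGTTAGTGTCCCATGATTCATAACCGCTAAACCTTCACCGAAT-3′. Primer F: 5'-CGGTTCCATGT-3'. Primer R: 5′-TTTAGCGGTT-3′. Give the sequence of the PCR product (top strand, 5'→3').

The forward primer matches the template at positions 2–12.
Reverse complement of the reverse primer: AACCGCTAAA. This occurs on the top strand at positions 40–49.
The product is the template from position 2 through 49 (48 bp).

5'-CGGTTCCATGTGGCTACTGTTAGTGTCCCATGATTCATAACCGCTAAA-3'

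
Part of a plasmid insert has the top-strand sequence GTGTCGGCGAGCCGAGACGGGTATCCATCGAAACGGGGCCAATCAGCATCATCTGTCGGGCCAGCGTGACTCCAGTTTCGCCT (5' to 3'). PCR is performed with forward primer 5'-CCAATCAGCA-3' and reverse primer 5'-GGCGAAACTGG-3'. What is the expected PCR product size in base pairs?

Forward primer CCAATCAGCA is found on the top strand at positions 39–48.
Taking the reverse complement of GGCGAAACTGG gives CCAGTTTCGCC, found at positions 72–82 on the template; the primer anneals here to the top strand with its 3' end pointing upstream.
Amplicon spans positions 39–82: 44 bp.

44 bp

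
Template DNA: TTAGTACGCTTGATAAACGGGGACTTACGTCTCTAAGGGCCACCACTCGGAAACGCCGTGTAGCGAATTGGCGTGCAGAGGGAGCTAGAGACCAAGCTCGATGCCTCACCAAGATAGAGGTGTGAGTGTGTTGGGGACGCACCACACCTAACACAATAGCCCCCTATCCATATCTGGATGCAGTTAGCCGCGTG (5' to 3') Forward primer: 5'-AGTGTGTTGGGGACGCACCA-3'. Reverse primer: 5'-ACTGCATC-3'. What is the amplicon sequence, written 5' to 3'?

5'-AGTGTGTTGGGGACGCACCACACCTAACACAATAGCCCCCTATCCATATCTGGATGCAGT-3'

Forward primer AGTGTGTTGGGGACGCACCA is found on the top strand at positions 125–144.
Taking the reverse complement of ACTGCATC gives GATGCAGT, found at positions 177–184 on the template; the primer anneals here to the top strand with its 3' end pointing upstream.
The product is the template from position 125 through 184 (60 bp).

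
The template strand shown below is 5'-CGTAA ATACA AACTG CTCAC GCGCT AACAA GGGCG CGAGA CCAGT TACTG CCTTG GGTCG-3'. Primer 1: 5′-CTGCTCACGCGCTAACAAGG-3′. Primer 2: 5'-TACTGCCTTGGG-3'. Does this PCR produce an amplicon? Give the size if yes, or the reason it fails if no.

Primer 1 (CTGCTCACGCGCTAACAAGG) matches the top strand at positions 13–32 (3' end points downstream).
Primer 2 (TACTGCCTTGGG) also matches the top strand directly, at positions 46–57 — its reverse complement CCCAAGGCAGTA is not present.
Both primers anneal to the bottom strand with 3' ends pointing the same way, so neither can prime synthesis back toward the other.

No product — both primers anneal to the same strand and extend in the same direction.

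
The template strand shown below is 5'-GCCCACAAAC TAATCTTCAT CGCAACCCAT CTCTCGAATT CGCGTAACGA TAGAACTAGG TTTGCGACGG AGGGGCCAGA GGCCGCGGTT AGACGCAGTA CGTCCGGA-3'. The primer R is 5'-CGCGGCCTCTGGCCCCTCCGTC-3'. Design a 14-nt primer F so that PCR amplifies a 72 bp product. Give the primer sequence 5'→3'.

The reverse primer's reverse complement GACGGAGGGGCCAGAGGCCGCG matches the template at positions 66–87, so the product ends at position 87.
A 72 bp product then starts at position 87 − 72 + 1 = 16.
The forward primer is identical to the top strand there: TTCATCGCAACCCA.

5'-TTCATCGCAACCCA-3'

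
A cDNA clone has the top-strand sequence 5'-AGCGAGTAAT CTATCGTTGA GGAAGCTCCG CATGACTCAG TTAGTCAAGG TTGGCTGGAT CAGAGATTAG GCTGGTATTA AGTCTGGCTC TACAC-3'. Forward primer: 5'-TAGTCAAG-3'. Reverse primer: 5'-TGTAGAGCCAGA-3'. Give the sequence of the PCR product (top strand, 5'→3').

5'-TAGTCAAGGTTGGCTGGATCAGAGATTAGGCTGGTATTAAGTCTGGCTCTACA-3'

The forward primer matches the template at positions 42–49.
Reverse complement of the reverse primer: TCTGGCTCTACA. This occurs on the top strand at positions 83–94.
The product is the template from position 42 through 94 (53 bp).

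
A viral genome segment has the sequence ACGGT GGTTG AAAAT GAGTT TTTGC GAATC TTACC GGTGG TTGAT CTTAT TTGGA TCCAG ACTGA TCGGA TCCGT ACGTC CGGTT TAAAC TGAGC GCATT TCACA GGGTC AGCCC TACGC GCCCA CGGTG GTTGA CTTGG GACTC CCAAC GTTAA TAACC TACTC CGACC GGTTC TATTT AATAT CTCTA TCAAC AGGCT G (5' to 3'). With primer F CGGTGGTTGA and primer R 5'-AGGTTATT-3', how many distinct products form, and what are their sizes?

The forward primer CGGTGGTTGA matches the top strand at positions 2–11, 35–44, 126–135.
The reverse primer's reverse complement is AATAACCT, matching at positions 154–161.
Each forward site pairs with the reverse site to give a product ending at position 161: sizes 160, 127, 36 bp.

Three products: 160 bp, 127 bp, 36 bp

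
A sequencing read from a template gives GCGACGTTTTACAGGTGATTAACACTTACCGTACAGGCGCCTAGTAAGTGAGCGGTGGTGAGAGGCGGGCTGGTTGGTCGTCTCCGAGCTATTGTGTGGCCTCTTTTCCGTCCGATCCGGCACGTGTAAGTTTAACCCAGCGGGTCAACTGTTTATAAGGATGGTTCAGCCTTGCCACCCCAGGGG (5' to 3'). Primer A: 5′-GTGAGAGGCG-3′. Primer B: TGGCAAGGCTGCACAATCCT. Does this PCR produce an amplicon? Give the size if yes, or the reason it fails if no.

No product — primer B has no binding site in the template.

Primer B (TGGCAAGGCTGCACAATCCT) does not match the top strand, and its reverse complement AGGATTGTGCAGCCTTGCCA does not match either.
With no annealing site for primer B, no amplification occurs.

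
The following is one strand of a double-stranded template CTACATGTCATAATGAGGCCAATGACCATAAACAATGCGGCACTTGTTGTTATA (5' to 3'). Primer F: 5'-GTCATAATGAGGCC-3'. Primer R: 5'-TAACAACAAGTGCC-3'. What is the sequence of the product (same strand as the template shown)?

5'-GTCATAATGAGGCCAATGACCATAAACAATGCGGCACTTGTTGTTA-3'

The forward primer matches the template at positions 7–20.
Reverse complement of the reverse primer: GGCACTTGTTGTTA. This occurs on the top strand at positions 39–52.
The product is the template from position 7 through 52 (46 bp).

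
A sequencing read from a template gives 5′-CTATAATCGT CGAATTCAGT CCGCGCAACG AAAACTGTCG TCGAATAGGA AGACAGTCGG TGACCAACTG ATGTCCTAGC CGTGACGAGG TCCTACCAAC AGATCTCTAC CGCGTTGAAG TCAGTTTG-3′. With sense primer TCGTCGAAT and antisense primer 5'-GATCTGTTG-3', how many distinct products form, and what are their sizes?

The forward primer TCGTCGAAT matches the top strand at positions 7–15, 38–46.
The reverse primer's reverse complement is CAACAGATC, matching at positions 97–105.
Each forward site pairs with the reverse site to give a product ending at position 105: sizes 99, 68 bp.

Two products: 99 bp, 68 bp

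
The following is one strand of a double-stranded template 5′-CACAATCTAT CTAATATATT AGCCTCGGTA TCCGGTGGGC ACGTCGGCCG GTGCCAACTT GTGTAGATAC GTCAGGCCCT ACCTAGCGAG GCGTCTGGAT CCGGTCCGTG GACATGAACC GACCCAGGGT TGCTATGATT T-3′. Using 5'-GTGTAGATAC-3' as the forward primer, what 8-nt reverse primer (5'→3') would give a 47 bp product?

The forward primer binds at positions 61–70, so a 47 bp product ends at position 61 + 47 − 1 = 107.
The reverse primer anneals to the top strand over positions 100–107, i.e. to TCCGGTCC.
Its sequence written 5'→3' is the reverse complement: GGACCGGA.

5'-GGACCGGA-3'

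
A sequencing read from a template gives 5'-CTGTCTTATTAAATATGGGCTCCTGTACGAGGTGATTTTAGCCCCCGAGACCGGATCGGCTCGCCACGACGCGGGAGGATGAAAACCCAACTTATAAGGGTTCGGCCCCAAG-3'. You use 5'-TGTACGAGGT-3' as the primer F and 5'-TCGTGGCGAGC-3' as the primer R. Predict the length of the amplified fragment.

46 bp

The forward primer matches the template at positions 24–33.
Taking the reverse complement of TCGTGGCGAGC gives GCTCGCCACGA, found at positions 59–69 on the template; the primer anneals here to the top strand with its 3' end pointing upstream.
Amplicon spans positions 24–69: 46 bp.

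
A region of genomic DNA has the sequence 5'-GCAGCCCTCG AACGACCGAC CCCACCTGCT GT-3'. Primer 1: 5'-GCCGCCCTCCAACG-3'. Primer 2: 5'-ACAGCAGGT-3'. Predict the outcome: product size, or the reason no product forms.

No product — primer 1 has no binding site in the template.

Primer 1 (GCCGCCCTCCAACG) does not match the top strand, and its reverse complement CGTTGGAGGGCGGC does not match either.
With no annealing site for primer 1, no amplification occurs.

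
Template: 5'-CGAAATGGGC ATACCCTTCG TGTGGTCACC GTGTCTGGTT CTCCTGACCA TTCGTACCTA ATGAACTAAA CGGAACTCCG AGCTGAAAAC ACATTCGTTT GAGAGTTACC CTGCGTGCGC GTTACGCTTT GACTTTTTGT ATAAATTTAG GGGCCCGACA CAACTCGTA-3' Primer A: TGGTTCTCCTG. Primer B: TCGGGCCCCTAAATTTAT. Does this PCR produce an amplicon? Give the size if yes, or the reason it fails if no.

Primer A (TGGTTCTCCTG) matches the top strand at positions 36–46; it acts as a forward primer.
Primer B's reverse complement is ATAAATTTAGGGGCCCGA, matching the top strand at positions 141–158; it acts as a reverse primer.
The 3' ends face each other across positions 36–158, giving a 123 bp product.

Yes — a 123 bp product.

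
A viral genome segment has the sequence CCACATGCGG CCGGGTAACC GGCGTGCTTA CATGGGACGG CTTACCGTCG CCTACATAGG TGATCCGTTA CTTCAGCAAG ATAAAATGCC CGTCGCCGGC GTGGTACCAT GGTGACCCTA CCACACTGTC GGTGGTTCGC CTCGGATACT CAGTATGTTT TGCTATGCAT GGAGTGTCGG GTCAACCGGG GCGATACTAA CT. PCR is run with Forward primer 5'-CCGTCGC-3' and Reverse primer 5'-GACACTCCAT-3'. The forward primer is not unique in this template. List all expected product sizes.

The forward primer CCGTCGC matches the top strand at positions 45–51, 90–96.
The reverse primer's reverse complement is ATGGAGTGTC, matching at positions 169–178.
Each forward site pairs with the reverse site to give a product ending at position 178: sizes 134, 89 bp.

134 bp, 89 bp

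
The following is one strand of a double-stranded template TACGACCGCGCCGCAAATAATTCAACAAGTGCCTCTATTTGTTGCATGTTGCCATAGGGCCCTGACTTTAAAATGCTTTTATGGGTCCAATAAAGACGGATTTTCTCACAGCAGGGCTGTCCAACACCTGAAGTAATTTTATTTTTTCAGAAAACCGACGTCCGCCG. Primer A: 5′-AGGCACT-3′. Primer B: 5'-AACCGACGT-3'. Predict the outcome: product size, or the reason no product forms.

No product — the primers' 3' ends point away from each other.

Primer A (AGGCACT) has reverse complement AGTGCCT, which matches the top strand at positions 28–34; primer A anneals to the top strand there with its 3' end pointing upstream toward position 28.
Primer B (AACCGACGT) matches the top strand directly at positions 153–161; it anneals to the bottom strand with its 3' end pointing downstream toward position 161.
The 3' ends diverge (primer A extends toward position 1, primer B toward position 167), so the primers never converge on a shared product.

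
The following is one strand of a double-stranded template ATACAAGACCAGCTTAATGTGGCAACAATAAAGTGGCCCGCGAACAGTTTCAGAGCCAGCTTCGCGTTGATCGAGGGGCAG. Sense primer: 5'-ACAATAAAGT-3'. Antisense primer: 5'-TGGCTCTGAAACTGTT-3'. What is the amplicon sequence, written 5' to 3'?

5'-ACAATAAAGTGGCCCGCGAACAGTTTCAGAGCCA-3'

Forward primer ACAATAAAGT is found on the top strand at positions 25–34.
Reverse complement of the reverse primer: AACAGTTTCAGAGCCA. This occurs on the top strand at positions 43–58.
The product is the template from position 25 through 58 (34 bp).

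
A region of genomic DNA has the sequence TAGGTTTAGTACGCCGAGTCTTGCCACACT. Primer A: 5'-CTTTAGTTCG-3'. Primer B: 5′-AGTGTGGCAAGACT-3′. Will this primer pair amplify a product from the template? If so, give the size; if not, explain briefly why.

Primer A (CTTTAGTTCG) does not match the top strand, and its reverse complement CGAACTAAAG does not match either.
With no annealing site for primer A, no amplification occurs.

No product — primer A has no binding site in the template.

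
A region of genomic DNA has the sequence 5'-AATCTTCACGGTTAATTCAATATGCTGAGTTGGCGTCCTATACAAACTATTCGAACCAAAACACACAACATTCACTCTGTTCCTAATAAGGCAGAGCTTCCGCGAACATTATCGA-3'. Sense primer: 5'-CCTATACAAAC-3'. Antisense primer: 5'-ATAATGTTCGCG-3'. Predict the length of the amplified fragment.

Forward primer CCTATACAAAC is found on the top strand at positions 37–47.
Reverse complement of the reverse primer: CGCGAACATTAT. This occurs on the top strand at positions 101–112.
Product length = (reverse-primer end) − (forward-primer start) + 1 = 112 − 37 + 1 = 76 bp.

76 bp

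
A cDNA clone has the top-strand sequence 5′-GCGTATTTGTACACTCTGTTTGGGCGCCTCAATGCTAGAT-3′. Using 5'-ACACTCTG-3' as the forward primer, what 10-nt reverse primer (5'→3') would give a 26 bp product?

The forward primer binds at positions 11–18, so a 26 bp product ends at position 11 + 26 − 1 = 36.
The reverse primer anneals to the top strand over positions 27–36, i.e. to CCTCAATGCT.
Its sequence written 5'→3' is the reverse complement: AGCATTGAGG.

5'-AGCATTGAGG-3'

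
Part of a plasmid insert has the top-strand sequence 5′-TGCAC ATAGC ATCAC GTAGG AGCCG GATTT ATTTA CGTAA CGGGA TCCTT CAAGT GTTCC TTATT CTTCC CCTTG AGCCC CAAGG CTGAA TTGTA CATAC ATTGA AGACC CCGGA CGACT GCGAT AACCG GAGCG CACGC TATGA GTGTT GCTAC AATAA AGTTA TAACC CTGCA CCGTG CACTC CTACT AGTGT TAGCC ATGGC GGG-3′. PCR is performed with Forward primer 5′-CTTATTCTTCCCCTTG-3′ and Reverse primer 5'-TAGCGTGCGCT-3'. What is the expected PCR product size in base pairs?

83 bp

Forward primer CTTATTCTTCCCCTTG is found on the top strand at positions 60–75.
Reverse complement of the reverse primer: AGCGCACGCTA. This occurs on the top strand at positions 132–142.
The product runs from position 60 to position 142, so its length is 142 − 60 + 1 = 83 bp.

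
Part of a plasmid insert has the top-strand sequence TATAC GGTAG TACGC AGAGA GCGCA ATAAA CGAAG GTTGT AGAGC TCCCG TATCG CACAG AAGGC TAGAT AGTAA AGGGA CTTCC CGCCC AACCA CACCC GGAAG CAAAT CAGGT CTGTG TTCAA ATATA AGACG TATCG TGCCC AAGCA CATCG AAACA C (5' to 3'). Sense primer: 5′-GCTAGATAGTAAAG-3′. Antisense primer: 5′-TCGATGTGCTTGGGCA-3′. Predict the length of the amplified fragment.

93 bp

The forward primer matches the template at positions 64–77.
Taking the reverse complement of TCGATGTGCTTGGGCA gives TGCCCAAGCACATCGA, found at positions 141–156 on the template; the primer anneals here to the top strand with its 3' end pointing upstream.
The product runs from position 64 to position 156, so its length is 156 − 64 + 1 = 93 bp.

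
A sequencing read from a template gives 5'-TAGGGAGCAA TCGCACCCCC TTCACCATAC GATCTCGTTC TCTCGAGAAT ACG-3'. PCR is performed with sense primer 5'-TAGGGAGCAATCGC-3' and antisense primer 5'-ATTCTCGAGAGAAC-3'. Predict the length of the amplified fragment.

50 bp

Scanning the template, TAGGGAGCAATCGC occurs at positions 1–14; this primer anneals to the bottom strand there with its 3' end pointing downstream.
Reverse complement of the reverse primer: GTTCTCTCGAGAAT. This occurs on the top strand at positions 37–50.
Amplicon spans positions 1–50: 50 bp.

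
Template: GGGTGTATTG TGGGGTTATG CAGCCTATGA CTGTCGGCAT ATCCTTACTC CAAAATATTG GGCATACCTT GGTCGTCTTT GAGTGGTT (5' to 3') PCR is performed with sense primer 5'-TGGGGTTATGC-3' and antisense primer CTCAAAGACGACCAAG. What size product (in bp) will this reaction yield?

Forward primer TGGGGTTATGC is found on the top strand at positions 11–21.
Reverse complement of the reverse primer: CTTGGTCGTCTTTGAG. This occurs on the top strand at positions 68–83.
The product runs from position 11 to position 83, so its length is 83 − 11 + 1 = 73 bp.

73 bp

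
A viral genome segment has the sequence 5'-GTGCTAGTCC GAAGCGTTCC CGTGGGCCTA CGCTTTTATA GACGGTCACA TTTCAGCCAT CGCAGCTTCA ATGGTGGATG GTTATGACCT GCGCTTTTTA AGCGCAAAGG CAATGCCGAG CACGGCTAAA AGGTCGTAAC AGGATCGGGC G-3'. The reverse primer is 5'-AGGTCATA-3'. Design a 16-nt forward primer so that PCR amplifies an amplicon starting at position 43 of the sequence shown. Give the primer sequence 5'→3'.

The reverse primer's reverse complement TATGACCT matches the template at positions 83–90; the product starts at position 43.
The forward primer is identical to the top strand over positions 43–58: CGGTCACATTTCAGCC.

5'-CGGTCACATTTCAGCC-3'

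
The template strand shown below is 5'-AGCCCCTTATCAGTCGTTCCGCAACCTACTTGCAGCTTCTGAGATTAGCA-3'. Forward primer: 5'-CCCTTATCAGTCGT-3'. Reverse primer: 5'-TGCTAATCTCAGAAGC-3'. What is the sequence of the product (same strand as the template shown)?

5'-CCCTTATCAGTCGTTCCGCAACCTACTTGCAGCTTCTGAGATTAGCA-3'

The forward primer matches the template at positions 4–17.
Taking the reverse complement of TGCTAATCTCAGAAGC gives GCTTCTGAGATTAGCA, found at positions 35–50 on the template; the primer anneals here to the top strand with its 3' end pointing upstream.
The product is the template from position 4 through 50 (47 bp).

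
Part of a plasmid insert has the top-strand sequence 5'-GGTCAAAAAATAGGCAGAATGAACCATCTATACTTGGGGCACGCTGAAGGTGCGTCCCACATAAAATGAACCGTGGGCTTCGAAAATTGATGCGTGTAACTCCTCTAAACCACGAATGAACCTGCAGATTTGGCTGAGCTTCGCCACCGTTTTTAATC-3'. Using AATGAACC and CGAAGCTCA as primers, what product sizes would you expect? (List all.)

126 bp, 79 bp, 29 bp

The forward primer AATGAACC matches the top strand at positions 18–25, 65–72, 115–122.
The reverse primer's reverse complement is TGAGCTTCG, matching at positions 135–143.
Each forward site pairs with the reverse site to give a product ending at position 143: sizes 126, 79, 29 bp.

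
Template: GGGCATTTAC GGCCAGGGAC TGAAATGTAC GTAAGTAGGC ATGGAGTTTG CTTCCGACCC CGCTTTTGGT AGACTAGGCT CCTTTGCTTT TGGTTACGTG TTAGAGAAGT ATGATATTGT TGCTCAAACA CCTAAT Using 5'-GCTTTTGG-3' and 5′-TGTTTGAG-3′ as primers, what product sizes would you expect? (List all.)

69 bp, 45 bp

The forward primer GCTTTTGG matches the top strand at positions 62–69, 86–93.
The reverse primer's reverse complement is CTCAAACA, matching at positions 123–130.
Each forward site pairs with the reverse site to give a product ending at position 130: sizes 69, 45 bp.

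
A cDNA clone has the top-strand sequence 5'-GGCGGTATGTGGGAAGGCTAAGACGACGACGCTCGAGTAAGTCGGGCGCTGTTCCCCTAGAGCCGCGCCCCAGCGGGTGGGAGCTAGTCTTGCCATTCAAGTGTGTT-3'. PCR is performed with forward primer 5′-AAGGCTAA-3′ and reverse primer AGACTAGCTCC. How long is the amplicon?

The forward primer matches the template at positions 14–21.
Reverse complement of the reverse primer: GGAGCTAGTCT. This occurs on the top strand at positions 80–90.
The product runs from position 14 to position 90, so its length is 90 − 14 + 1 = 77 bp.

77 bp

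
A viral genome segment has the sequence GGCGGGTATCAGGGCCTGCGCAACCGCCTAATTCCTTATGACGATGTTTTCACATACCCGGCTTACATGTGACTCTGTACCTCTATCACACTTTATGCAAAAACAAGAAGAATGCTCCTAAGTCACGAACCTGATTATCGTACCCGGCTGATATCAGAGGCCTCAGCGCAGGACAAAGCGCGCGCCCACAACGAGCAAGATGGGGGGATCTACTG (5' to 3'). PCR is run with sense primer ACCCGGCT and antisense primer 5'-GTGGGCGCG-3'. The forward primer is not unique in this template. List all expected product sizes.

The forward primer ACCCGGCT matches the top strand at positions 56–63, 142–149.
The reverse primer's reverse complement is CGCGCCCAC, matching at positions 181–189.
Each forward site pairs with the reverse site to give a product ending at position 189: sizes 134, 48 bp.

134 bp, 48 bp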